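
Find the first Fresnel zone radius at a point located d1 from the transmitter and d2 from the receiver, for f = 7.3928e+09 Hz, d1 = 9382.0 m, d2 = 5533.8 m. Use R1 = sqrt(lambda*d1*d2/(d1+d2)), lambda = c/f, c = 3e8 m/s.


lambda = c / f = 3.0000e+08 / 7.3928e+09 = 0.04058002 m
R1 = sqrt(0.04058002 * 9382.0 * 5533.8 / (9382.0 + 5533.8)) = 11.88 m

11.88 m


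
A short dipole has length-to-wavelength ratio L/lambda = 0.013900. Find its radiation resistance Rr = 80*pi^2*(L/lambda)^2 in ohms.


Rr = 80 * pi^2 * (0.013900)^2 = 80 * 9.869604 * 1.932100e-04 = 0.1526 ohm

0.1526 ohm


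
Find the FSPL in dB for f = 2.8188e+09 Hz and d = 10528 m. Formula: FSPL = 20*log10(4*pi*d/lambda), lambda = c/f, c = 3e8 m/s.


lambda = c / f = 3.0000e+08 / 2.8188e+09 = 0.1064283 m
FSPL = 20 * log10(4*pi*10528/0.1064283) = 121.9 dB

121.9 dB


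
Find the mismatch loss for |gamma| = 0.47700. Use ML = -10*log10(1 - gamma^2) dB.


ML = -10 * log10(1 - 0.47700^2) = -10 * log10(0.772471) = 1.121 dB

1.121 dB


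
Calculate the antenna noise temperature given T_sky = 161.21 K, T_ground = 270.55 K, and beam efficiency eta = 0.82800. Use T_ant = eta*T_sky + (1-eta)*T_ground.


T_ant = 0.82800 * 161.21 + (1 - 0.82800) * 270.55 = 180.0 K

180.0 K


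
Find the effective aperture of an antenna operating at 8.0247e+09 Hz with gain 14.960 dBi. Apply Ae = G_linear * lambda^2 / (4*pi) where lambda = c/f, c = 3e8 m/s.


lambda = c / f = 3.0000e+08 / 8.0247e+09 = 0.03738458 m
G_linear = 10^(14.960/10) = 31.33286
Ae = G_linear * lambda^2 / (4*pi) = 31.33286 * 0.03738458^2 / (4*pi) = 3.485e-03 m^2

3.485e-03 m^2


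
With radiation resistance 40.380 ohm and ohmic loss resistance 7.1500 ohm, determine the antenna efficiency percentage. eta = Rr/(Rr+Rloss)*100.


eta = 40.380 / (40.380 + 7.1500) * 100 = 84.96%

84.96%


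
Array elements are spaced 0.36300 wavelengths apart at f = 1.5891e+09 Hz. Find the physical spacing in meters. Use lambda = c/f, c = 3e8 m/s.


lambda = c / f = 3.0000e+08 / 1.5891e+09 = 0.1887861 m
d = 0.36300 * 0.1887861 = 0.06853 m

0.06853 m


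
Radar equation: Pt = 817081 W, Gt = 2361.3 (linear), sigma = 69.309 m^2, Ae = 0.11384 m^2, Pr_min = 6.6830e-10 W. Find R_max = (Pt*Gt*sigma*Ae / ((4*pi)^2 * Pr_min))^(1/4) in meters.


R^4 = 817081*2361.3*69.309*0.11384 / ((4*pi)^2 * 6.6830e-10) = 1.442479e+17
R_max = 1.442479e+17^0.25 = 19488 m

19488 m


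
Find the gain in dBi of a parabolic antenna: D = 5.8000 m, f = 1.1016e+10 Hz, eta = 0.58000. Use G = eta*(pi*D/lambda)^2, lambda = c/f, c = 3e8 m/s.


lambda = c / f = 3.0000e+08 / 1.1016e+10 = 0.02723312 m
G_linear = 0.58000 * (pi * 5.8000 / 0.02723312)^2 = 259650.4
G_dBi = 10 * log10(259650.4) = 54.14 dBi

54.14 dBi


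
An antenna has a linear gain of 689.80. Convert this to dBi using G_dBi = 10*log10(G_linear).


G_dBi = 10 * log10(689.80) = 28.39 dBi

28.39 dBi


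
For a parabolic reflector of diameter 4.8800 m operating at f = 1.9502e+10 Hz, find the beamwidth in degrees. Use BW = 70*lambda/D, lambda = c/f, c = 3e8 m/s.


lambda = c / f = 3.0000e+08 / 1.9502e+10 = 0.01538304 m
BW = 70 * 0.01538304 / 4.8800 = 0.2207 deg

0.2207 deg


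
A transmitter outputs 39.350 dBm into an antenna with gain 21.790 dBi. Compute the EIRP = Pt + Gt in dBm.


EIRP = Pt + Gt = 39.350 + 21.790 = 61.14 dBm

61.14 dBm


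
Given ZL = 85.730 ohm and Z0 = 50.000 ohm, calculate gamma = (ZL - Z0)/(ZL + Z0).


gamma = (85.730 - 50.000) / (85.730 + 50.000) = 0.2632

0.2632


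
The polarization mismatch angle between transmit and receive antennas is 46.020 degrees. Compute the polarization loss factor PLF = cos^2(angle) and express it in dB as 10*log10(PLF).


PLF_linear = cos^2(46.020 deg) = 0.4822014
PLF_dB = 10 * log10(0.4822014) = -3.168 dB

-3.168 dB


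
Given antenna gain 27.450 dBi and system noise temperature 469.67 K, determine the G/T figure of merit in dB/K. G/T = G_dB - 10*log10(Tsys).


G/T = 27.450 - 10*log10(469.67) = 27.450 - 26.71793 = 0.7321 dB/K

0.7321 dB/K


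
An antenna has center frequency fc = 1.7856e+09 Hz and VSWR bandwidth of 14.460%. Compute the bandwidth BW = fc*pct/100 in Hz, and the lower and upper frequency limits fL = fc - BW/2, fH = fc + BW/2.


BW = 1.7856e+09 * 14.460/100 = 2.581978e+08 Hz
fL = 1.7856e+09 - 2.581978e+08/2 = 1.657e+09 Hz
fH = 1.7856e+09 + 2.581978e+08/2 = 1.915e+09 Hz

BW=2.582e+08 Hz, fL=1.657e+09 Hz, fH=1.915e+09 Hz


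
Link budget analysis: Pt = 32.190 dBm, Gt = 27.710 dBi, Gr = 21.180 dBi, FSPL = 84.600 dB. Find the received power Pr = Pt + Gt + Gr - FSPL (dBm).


Pr = 32.190 + 27.710 + 21.180 - 84.600 = -3.52 dBm

-3.52 dBm


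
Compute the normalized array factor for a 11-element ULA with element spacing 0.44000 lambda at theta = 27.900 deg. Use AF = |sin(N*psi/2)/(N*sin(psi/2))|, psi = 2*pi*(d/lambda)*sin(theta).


psi = 2*pi*0.44000*sin(27.900 deg) = 1.293639 rad
AF = |sin(11*1.293639/2) / (11*sin(1.293639/2))| = 0.1115

0.1115


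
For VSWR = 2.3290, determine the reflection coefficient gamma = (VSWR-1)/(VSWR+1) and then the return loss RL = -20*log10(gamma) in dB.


gamma = (2.3290 - 1) / (2.3290 + 1) = 0.3992190
RL = -20 * log10(0.3992190) = 7.976 dB

7.976 dB


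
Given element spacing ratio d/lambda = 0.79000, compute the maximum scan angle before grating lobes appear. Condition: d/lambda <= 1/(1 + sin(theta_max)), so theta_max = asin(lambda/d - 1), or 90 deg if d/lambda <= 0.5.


lambda/d - 1 = 1/0.79000 - 1 = 0.2658228
theta_max = asin(0.2658228) = 15.42 deg

15.42 deg


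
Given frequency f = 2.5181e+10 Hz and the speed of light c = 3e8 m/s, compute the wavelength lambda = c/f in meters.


lambda = c / f = 3.0000e+08 / 2.5181e+10 = 0.01191 m

0.01191 m


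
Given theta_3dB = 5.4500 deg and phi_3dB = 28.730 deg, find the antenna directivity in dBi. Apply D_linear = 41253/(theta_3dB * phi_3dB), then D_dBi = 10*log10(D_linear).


D_linear = 41253 / (5.4500 * 28.730) = 263.4653
D_dBi = 10 * log10(263.4653) = 24.21 dBi

24.21 dBi


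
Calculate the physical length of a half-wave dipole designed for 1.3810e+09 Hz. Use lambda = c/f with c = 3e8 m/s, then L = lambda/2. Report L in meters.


lambda = c / f = 3.0000e+08 / 1.3810e+09 = 0.2172339 m
L = lambda / 2 = 0.2172339 / 2 = 0.1086 m

0.1086 m


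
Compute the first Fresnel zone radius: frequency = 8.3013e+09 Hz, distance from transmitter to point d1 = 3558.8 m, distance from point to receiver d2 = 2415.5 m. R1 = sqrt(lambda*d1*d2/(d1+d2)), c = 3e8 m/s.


lambda = c / f = 3.0000e+08 / 8.3013e+09 = 0.03613892 m
R1 = sqrt(0.03613892 * 3558.8 * 2415.5 / (3558.8 + 2415.5)) = 7.211 m

7.211 m


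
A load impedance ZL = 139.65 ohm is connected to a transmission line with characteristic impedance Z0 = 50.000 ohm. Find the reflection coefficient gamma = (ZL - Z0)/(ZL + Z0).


gamma = (139.65 - 50.000) / (139.65 + 50.000) = 0.4727

0.4727


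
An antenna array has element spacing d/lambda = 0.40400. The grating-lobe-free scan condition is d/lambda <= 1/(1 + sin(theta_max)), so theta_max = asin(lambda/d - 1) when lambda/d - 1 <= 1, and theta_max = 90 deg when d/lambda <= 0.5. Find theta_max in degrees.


lambda/d - 1 = 1/0.40400 - 1 = 1.475248 >= 1
d/lambda <= 0.5, so the array can scan to endfire without grating lobes: theta_max = 90 deg

90 deg


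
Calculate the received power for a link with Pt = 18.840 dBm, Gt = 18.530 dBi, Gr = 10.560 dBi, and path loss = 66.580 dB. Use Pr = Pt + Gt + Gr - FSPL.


Pr = 18.840 + 18.530 + 10.560 - 66.580 = -18.65 dBm

-18.65 dBm


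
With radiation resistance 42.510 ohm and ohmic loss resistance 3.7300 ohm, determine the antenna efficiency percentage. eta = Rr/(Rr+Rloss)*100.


eta = 42.510 / (42.510 + 3.7300) * 100 = 91.93%

91.93%


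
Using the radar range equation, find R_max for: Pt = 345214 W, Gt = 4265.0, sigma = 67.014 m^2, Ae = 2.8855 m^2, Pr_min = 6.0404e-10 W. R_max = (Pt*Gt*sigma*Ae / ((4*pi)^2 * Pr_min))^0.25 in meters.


R^4 = 345214*4265.0*67.014*2.8855 / ((4*pi)^2 * 6.0404e-10) = 2.984755e+18
R_max = 2.984755e+18^0.25 = 41565 m

41565 m


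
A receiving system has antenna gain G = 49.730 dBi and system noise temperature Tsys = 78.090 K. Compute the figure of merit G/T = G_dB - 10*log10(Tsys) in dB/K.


G/T = 49.730 - 10*log10(78.090) = 49.730 - 18.92595 = 30.80 dB/K

30.80 dB/K


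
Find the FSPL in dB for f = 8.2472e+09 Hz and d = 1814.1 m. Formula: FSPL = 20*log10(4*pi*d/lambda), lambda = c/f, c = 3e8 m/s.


lambda = c / f = 3.0000e+08 / 8.2472e+09 = 0.03637598 m
FSPL = 20 * log10(4*pi*1814.1/0.03637598) = 115.9 dB

115.9 dB


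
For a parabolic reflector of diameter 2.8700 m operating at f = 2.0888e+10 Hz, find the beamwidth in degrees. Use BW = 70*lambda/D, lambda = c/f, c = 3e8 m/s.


lambda = c / f = 3.0000e+08 / 2.0888e+10 = 0.01436231 m
BW = 70 * 0.01436231 / 2.8700 = 0.3503 deg

0.3503 deg


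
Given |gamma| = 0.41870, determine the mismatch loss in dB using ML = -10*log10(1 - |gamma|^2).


ML = -10 * log10(1 - 0.41870^2) = -10 * log10(0.82469031) = 0.8371 dB

0.8371 dB


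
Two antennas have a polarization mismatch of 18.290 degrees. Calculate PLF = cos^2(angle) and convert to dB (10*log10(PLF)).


PLF_linear = cos^2(18.290 deg) = 0.9015128
PLF_dB = 10 * log10(0.9015128) = -0.4503 dB

-0.4503 dB


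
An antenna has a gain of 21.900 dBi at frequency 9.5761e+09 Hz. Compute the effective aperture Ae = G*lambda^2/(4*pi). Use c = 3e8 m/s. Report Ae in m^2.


lambda = c / f = 3.0000e+08 / 9.5761e+09 = 0.03132799 m
G_linear = 10^(21.900/10) = 154.8817
Ae = G_linear * lambda^2 / (4*pi) = 154.8817 * 0.03132799^2 / (4*pi) = 0.01210 m^2

0.01210 m^2


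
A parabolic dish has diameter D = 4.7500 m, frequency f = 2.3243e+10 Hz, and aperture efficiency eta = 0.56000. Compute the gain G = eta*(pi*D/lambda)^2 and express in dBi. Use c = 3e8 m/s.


lambda = c / f = 3.0000e+08 / 2.3243e+10 = 0.01290711 m
G_linear = 0.56000 * (pi * 4.7500 / 0.01290711)^2 = 748543.4
G_dBi = 10 * log10(748543.4) = 58.74 dBi

58.74 dBi


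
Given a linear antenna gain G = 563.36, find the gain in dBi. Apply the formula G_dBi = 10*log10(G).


G_dBi = 10 * log10(563.36) = 27.51 dBi

27.51 dBi


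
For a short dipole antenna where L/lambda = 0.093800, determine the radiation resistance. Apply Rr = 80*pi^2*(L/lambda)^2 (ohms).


Rr = 80 * pi^2 * (0.093800)^2 = 80 * 9.869604 * 8.798440e-03 = 6.947 ohm

6.947 ohm


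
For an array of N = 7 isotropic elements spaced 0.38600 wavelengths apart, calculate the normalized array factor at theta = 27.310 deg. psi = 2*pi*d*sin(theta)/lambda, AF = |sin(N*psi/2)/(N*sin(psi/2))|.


psi = 2*pi*0.38600*sin(27.310 deg) = 1.112743 rad
AF = |sin(7*1.112743/2) / (7*sin(1.112743/2))| = 0.1850

0.1850


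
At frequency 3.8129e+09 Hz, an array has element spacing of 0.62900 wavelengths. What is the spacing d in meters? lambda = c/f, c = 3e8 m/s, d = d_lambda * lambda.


lambda = c / f = 3.0000e+08 / 3.8129e+09 = 0.07868027 m
d = 0.62900 * 0.07868027 = 0.04949 m

0.04949 m


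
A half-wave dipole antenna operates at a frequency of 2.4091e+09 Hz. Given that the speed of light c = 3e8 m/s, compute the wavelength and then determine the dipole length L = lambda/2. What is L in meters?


lambda = c / f = 3.0000e+08 / 2.4091e+09 = 0.1245278 m
L = lambda / 2 = 0.1245278 / 2 = 0.06226 m

0.06226 m


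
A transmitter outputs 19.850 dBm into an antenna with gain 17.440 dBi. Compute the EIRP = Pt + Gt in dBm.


EIRP = Pt + Gt = 19.850 + 17.440 = 37.29 dBm

37.29 dBm


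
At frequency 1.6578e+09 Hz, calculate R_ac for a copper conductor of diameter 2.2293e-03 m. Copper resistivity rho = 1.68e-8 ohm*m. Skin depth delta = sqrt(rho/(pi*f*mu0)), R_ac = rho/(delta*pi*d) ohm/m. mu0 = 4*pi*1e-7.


delta = sqrt(1.68e-8 / (pi * 1.6578e+09 * 4*pi*1e-7)) = 1.602170e-06 m
R_ac = 1.68e-8 / (1.602170e-06 * pi * 2.2293e-03) = 1.497 ohm/m

1.497 ohm/m


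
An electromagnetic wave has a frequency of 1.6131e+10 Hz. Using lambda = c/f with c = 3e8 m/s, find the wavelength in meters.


lambda = c / f = 3.0000e+08 / 1.6131e+10 = 0.01860 m

0.01860 m


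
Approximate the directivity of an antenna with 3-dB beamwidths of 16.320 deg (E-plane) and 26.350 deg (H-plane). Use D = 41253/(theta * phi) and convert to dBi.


D_linear = 41253 / (16.320 * 26.350) = 95.93007
D_dBi = 10 * log10(95.93007) = 19.82 dBi

19.82 dBi


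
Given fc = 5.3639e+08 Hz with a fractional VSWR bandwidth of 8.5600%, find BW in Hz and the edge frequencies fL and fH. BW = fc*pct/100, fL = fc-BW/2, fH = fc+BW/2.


BW = 5.3639e+08 * 8.5600/100 = 4.591498e+07 Hz
fL = 5.3639e+08 - 4.591498e+07/2 = 5.134e+08 Hz
fH = 5.3639e+08 + 4.591498e+07/2 = 5.593e+08 Hz

BW=4.591e+07 Hz, fL=5.134e+08 Hz, fH=5.593e+08 Hz


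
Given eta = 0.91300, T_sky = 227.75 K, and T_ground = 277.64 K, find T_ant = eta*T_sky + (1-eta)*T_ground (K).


T_ant = 0.91300 * 227.75 + (1 - 0.91300) * 277.64 = 232.1 K

232.1 K


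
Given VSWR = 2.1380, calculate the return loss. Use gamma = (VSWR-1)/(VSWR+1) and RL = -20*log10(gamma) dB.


gamma = (2.1380 - 1) / (2.1380 + 1) = 0.3626514
RL = -20 * log10(0.3626514) = 8.810 dB

8.810 dB


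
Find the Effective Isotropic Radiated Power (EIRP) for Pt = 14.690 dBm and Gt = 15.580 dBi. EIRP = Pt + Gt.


EIRP = Pt + Gt = 14.690 + 15.580 = 30.27 dBm

30.27 dBm


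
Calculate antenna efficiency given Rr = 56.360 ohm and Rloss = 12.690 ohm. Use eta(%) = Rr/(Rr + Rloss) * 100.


eta = 56.360 / (56.360 + 12.690) * 100 = 81.62%

81.62%


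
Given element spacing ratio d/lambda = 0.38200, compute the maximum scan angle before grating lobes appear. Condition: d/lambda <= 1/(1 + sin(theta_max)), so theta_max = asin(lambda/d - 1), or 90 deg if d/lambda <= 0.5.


lambda/d - 1 = 1/0.38200 - 1 = 1.617801 >= 1
d/lambda <= 0.5, so the array can scan to endfire without grating lobes: theta_max = 90 deg

90 deg


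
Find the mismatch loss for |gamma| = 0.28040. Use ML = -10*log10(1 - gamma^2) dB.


ML = -10 * log10(1 - 0.28040^2) = -10 * log10(0.92137584) = 0.3556 dB

0.3556 dB


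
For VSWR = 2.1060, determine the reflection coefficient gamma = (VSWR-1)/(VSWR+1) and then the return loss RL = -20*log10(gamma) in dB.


gamma = (2.1060 - 1) / (2.1060 + 1) = 0.3560850
RL = -20 * log10(0.3560850) = 8.969 dB

8.969 dB


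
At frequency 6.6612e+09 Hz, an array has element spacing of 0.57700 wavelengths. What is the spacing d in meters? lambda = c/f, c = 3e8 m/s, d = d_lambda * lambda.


lambda = c / f = 3.0000e+08 / 6.6612e+09 = 0.04503693 m
d = 0.57700 * 0.04503693 = 0.02599 m

0.02599 m


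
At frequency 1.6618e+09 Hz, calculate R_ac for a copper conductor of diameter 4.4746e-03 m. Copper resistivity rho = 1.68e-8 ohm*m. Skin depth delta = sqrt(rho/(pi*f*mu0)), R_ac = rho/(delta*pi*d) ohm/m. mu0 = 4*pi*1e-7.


delta = sqrt(1.68e-8 / (pi * 1.6618e+09 * 4*pi*1e-7)) = 1.600241e-06 m
R_ac = 1.68e-8 / (1.600241e-06 * pi * 4.4746e-03) = 0.7468 ohm/m

0.7468 ohm/m


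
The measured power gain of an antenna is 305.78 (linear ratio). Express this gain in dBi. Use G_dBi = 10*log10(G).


G_dBi = 10 * log10(305.78) = 24.85 dBi

24.85 dBi


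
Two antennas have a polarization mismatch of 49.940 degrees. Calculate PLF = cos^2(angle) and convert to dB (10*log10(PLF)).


PLF_linear = cos^2(49.940 deg) = 0.4142074
PLF_dB = 10 * log10(0.4142074) = -3.828 dB

-3.828 dB


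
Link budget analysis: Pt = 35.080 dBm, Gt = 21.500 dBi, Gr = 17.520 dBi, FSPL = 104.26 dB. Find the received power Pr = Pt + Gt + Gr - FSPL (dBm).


Pr = 35.080 + 21.500 + 17.520 - 104.26 = -30.16 dBm

-30.16 dBm


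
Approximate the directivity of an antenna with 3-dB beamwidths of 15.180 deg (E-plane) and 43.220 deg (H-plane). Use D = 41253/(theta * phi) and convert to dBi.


D_linear = 41253 / (15.180 * 43.220) = 62.87804
D_dBi = 10 * log10(62.87804) = 17.98 dBi

17.98 dBi


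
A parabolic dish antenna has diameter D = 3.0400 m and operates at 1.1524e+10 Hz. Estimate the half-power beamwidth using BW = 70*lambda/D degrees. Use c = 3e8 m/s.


lambda = c / f = 3.0000e+08 / 1.1524e+10 = 0.02603263 m
BW = 70 * 0.02603263 / 3.0400 = 0.5994 deg

0.5994 deg


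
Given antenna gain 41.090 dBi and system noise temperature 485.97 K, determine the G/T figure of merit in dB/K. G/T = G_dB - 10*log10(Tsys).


G/T = 41.090 - 10*log10(485.97) = 41.090 - 26.86609 = 14.22 dB/K

14.22 dB/K


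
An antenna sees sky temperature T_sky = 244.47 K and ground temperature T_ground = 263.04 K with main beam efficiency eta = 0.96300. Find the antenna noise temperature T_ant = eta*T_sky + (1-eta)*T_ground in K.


T_ant = 0.96300 * 244.47 + (1 - 0.96300) * 263.04 = 245.2 K

245.2 K


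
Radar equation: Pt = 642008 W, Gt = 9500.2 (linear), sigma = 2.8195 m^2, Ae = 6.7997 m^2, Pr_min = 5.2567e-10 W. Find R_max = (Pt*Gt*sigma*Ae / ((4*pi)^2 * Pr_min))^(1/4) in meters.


R^4 = 642008*9500.2*2.8195*6.7997 / ((4*pi)^2 * 5.2567e-10) = 1.408647e+18
R_max = 1.408647e+18^0.25 = 34451 m

34451 m


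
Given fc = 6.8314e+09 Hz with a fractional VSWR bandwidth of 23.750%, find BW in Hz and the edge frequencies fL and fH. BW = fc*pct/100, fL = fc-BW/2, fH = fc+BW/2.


BW = 6.8314e+09 * 23.750/100 = 1.622458e+09 Hz
fL = 6.8314e+09 - 1.622458e+09/2 = 6.020e+09 Hz
fH = 6.8314e+09 + 1.622458e+09/2 = 7.643e+09 Hz

BW=1.622e+09 Hz, fL=6.020e+09 Hz, fH=7.643e+09 Hz


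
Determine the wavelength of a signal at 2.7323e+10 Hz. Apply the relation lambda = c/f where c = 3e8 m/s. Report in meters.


lambda = c / f = 3.0000e+08 / 2.7323e+10 = 0.01098 m

0.01098 m


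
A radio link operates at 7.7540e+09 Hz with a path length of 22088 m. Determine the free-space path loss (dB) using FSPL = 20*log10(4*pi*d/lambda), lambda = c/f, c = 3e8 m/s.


lambda = c / f = 3.0000e+08 / 7.7540e+09 = 0.03868971 m
FSPL = 20 * log10(4*pi*22088/0.03868971) = 137.1 dB

137.1 dB


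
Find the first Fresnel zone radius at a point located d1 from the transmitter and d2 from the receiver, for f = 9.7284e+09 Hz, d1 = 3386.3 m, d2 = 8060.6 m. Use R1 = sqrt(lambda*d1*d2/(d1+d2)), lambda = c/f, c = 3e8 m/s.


lambda = c / f = 3.0000e+08 / 9.7284e+09 = 0.03083755 m
R1 = sqrt(0.03083755 * 3386.3 * 8060.6 / (3386.3 + 8060.6)) = 8.575 m

8.575 m


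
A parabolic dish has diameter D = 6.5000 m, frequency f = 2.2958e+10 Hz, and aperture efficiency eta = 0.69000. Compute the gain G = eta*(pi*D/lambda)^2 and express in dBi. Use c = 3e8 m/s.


lambda = c / f = 3.0000e+08 / 2.2958e+10 = 0.01306734 m
G_linear = 0.69000 * (pi * 6.5000 / 0.01306734)^2 = 1.685005e+06
G_dBi = 10 * log10(1.685005e+06) = 62.27 dBi

62.27 dBi


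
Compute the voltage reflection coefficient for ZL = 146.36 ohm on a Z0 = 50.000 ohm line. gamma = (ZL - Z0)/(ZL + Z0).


gamma = (146.36 - 50.000) / (146.36 + 50.000) = 0.4907

0.4907


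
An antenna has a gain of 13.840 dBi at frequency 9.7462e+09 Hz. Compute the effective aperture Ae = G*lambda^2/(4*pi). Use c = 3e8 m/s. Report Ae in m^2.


lambda = c / f = 3.0000e+08 / 9.7462e+09 = 0.03078123 m
G_linear = 10^(13.840/10) = 24.21029
Ae = G_linear * lambda^2 / (4*pi) = 24.21029 * 0.03078123^2 / (4*pi) = 1.825e-03 m^2

1.825e-03 m^2


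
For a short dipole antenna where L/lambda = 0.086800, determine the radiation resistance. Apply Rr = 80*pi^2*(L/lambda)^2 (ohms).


Rr = 80 * pi^2 * (0.086800)^2 = 80 * 9.869604 * 7.534240e-03 = 5.949 ohm

5.949 ohm


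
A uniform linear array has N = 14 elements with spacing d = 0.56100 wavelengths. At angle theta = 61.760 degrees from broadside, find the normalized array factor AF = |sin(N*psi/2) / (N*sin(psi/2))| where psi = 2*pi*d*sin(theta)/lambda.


psi = 2*pi*0.56100*sin(61.760 deg) = 3.105314 rad
AF = |sin(14*3.105314/2) / (14*sin(3.105314/2))| = 0.01795

0.01795


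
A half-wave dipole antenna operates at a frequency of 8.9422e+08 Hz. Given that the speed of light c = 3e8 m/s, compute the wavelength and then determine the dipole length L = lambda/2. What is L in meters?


lambda = c / f = 3.0000e+08 / 8.9422e+08 = 0.3354879 m
L = lambda / 2 = 0.3354879 / 2 = 0.1677 m

0.1677 m


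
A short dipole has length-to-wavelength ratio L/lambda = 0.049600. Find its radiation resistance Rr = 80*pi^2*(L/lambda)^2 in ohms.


Rr = 80 * pi^2 * (0.049600)^2 = 80 * 9.869604 * 2.460160e-03 = 1.942 ohm

1.942 ohm


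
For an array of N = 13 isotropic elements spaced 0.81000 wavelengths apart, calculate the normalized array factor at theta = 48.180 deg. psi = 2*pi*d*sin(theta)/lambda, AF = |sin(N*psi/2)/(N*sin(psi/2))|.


psi = 2*pi*0.81000*sin(48.180 deg) = 3.792826 rad
AF = |sin(13*3.792826/2) / (13*sin(3.792826/2))| = 0.03745

0.03745


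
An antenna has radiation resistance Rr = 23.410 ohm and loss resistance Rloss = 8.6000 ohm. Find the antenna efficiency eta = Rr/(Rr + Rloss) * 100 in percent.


eta = 23.410 / (23.410 + 8.6000) * 100 = 73.13%

73.13%


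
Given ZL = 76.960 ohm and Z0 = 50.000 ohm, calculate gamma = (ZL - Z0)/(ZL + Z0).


gamma = (76.960 - 50.000) / (76.960 + 50.000) = 0.2124

0.2124


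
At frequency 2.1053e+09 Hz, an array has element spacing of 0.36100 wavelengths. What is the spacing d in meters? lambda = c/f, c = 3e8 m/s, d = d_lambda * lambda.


lambda = c / f = 3.0000e+08 / 2.1053e+09 = 0.1424975 m
d = 0.36100 * 0.1424975 = 0.05144 m

0.05144 m


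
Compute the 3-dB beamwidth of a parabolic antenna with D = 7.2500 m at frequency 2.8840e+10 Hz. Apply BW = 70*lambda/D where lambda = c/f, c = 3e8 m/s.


lambda = c / f = 3.0000e+08 / 2.8840e+10 = 0.01040222 m
BW = 70 * 0.01040222 / 7.2500 = 0.1004 deg

0.1004 deg


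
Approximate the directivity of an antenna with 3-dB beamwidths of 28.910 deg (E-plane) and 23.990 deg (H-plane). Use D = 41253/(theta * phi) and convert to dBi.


D_linear = 41253 / (28.910 * 23.990) = 59.48085
D_dBi = 10 * log10(59.48085) = 17.74 dBi

17.74 dBi


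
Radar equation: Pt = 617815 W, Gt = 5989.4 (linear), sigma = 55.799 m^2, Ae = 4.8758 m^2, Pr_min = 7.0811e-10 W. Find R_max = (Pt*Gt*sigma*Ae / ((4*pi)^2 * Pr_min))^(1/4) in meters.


R^4 = 617815*5989.4*55.799*4.8758 / ((4*pi)^2 * 7.0811e-10) = 9.003132e+18
R_max = 9.003132e+18^0.25 = 54777 m

54777 m


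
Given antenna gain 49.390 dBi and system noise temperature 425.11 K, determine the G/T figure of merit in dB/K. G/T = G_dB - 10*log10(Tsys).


G/T = 49.390 - 10*log10(425.11) = 49.390 - 26.28501 = 23.10 dB/K

23.10 dB/K


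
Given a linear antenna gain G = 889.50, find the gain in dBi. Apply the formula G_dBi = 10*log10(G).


G_dBi = 10 * log10(889.50) = 29.49 dBi

29.49 dBi


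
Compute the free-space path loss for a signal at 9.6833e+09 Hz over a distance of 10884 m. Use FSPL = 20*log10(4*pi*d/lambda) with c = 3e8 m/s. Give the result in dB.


lambda = c / f = 3.0000e+08 / 9.6833e+09 = 0.03098117 m
FSPL = 20 * log10(4*pi*10884/0.03098117) = 132.9 dB

132.9 dB


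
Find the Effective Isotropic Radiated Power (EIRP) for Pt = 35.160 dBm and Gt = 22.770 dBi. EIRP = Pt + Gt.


EIRP = Pt + Gt = 35.160 + 22.770 = 57.93 dBm

57.93 dBm


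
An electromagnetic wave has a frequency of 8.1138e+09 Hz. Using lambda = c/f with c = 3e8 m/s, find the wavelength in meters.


lambda = c / f = 3.0000e+08 / 8.1138e+09 = 0.03697 m

0.03697 m


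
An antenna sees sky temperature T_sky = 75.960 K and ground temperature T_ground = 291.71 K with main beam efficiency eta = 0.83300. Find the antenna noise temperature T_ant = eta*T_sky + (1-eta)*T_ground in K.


T_ant = 0.83300 * 75.960 + (1 - 0.83300) * 291.71 = 112.0 K

112.0 K


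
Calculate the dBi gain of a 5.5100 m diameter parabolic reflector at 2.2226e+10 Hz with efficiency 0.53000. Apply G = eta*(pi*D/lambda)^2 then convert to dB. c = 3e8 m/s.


lambda = c / f = 3.0000e+08 / 2.2226e+10 = 0.01349771 m
G_linear = 0.53000 * (pi * 5.5100 / 0.01349771)^2 = 871683.1
G_dBi = 10 * log10(871683.1) = 59.40 dBi

59.40 dBi


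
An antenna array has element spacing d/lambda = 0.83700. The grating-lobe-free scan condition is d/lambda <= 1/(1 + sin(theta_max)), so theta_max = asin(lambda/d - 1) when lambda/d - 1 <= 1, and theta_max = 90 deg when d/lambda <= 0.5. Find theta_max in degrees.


lambda/d - 1 = 1/0.83700 - 1 = 0.1947431
theta_max = asin(0.1947431) = 11.23 deg

11.23 deg


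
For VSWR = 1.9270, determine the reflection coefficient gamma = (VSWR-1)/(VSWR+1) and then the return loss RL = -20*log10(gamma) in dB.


gamma = (1.9270 - 1) / (1.9270 + 1) = 0.3167065
RL = -20 * log10(0.3167065) = 9.987 dB

9.987 dB


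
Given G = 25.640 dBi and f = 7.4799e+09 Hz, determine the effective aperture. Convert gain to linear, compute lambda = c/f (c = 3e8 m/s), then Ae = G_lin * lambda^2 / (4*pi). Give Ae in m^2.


lambda = c / f = 3.0000e+08 / 7.4799e+09 = 0.04010749 m
G_linear = 10^(25.640/10) = 366.4376
Ae = G_linear * lambda^2 / (4*pi) = 366.4376 * 0.04010749^2 / (4*pi) = 0.04691 m^2

0.04691 m^2


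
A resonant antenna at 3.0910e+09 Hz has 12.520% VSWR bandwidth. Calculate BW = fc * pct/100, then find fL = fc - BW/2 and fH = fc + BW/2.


BW = 3.0910e+09 * 12.520/100 = 3.869932e+08 Hz
fL = 3.0910e+09 - 3.869932e+08/2 = 2.898e+09 Hz
fH = 3.0910e+09 + 3.869932e+08/2 = 3.284e+09 Hz

BW=3.870e+08 Hz, fL=2.898e+09 Hz, fH=3.284e+09 Hz


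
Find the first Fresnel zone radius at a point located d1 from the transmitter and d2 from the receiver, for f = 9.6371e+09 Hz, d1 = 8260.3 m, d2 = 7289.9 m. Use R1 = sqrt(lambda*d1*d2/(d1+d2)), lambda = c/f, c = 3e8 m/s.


lambda = c / f = 3.0000e+08 / 9.6371e+09 = 0.03112970 m
R1 = sqrt(0.03112970 * 8260.3 * 7289.9 / (8260.3 + 7289.9)) = 10.98 m

10.98 m


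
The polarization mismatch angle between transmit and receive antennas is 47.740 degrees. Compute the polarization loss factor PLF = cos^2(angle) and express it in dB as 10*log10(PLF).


PLF_linear = cos^2(47.740 deg) = 0.4522509
PLF_dB = 10 * log10(0.4522509) = -3.446 dB

-3.446 dB


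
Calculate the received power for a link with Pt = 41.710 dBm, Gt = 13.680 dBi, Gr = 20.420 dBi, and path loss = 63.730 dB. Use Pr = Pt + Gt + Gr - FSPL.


Pr = 41.710 + 13.680 + 20.420 - 63.730 = 12.08 dBm

12.08 dBm


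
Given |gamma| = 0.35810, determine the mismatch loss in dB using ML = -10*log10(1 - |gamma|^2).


ML = -10 * log10(1 - 0.35810^2) = -10 * log10(0.87176439) = 0.5960 dB

0.5960 dB


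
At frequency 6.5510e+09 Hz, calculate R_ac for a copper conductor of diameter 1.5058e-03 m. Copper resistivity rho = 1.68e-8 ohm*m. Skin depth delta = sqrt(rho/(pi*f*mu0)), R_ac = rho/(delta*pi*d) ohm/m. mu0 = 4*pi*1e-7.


delta = sqrt(1.68e-8 / (pi * 6.5510e+09 * 4*pi*1e-7)) = 8.059739e-07 m
R_ac = 1.68e-8 / (8.059739e-07 * pi * 1.5058e-03) = 4.406 ohm/m

4.406 ohm/m


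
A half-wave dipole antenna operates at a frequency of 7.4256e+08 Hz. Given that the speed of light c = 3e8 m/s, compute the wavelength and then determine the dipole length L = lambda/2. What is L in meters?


lambda = c / f = 3.0000e+08 / 7.4256e+08 = 0.4040078 m
L = lambda / 2 = 0.4040078 / 2 = 0.2020 m

0.2020 m


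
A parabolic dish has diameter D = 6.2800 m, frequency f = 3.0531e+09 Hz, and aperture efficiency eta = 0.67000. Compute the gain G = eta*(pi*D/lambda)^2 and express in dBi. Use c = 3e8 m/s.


lambda = c / f = 3.0000e+08 / 3.0531e+09 = 0.09826078 m
G_linear = 0.67000 * (pi * 6.2800 / 0.09826078)^2 = 27010.55
G_dBi = 10 * log10(27010.55) = 44.32 dBi

44.32 dBi


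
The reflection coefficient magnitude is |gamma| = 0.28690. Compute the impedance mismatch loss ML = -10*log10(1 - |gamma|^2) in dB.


ML = -10 * log10(1 - 0.28690^2) = -10 * log10(0.91768839) = 0.3730 dB

0.3730 dB


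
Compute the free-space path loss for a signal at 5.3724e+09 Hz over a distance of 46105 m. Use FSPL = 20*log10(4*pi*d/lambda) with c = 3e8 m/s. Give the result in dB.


lambda = c / f = 3.0000e+08 / 5.3724e+09 = 0.05584096 m
FSPL = 20 * log10(4*pi*46105/0.05584096) = 140.3 dB

140.3 dB


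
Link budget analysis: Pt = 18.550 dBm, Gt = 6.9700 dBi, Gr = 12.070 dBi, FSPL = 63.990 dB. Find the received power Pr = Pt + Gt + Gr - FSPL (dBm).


Pr = 18.550 + 6.9700 + 12.070 - 63.990 = -26.40 dBm

-26.40 dBm


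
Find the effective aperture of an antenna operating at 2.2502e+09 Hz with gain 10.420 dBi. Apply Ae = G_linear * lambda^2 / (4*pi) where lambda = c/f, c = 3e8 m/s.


lambda = c / f = 3.0000e+08 / 2.2502e+09 = 0.1333215 m
G_linear = 10^(10.420/10) = 11.01539
Ae = G_linear * lambda^2 / (4*pi) = 11.01539 * 0.1333215^2 / (4*pi) = 0.01558 m^2

0.01558 m^2


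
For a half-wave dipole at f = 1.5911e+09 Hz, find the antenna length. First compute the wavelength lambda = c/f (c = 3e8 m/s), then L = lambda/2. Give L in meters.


lambda = c / f = 3.0000e+08 / 1.5911e+09 = 0.1885488 m
L = lambda / 2 = 0.1885488 / 2 = 0.09427 m

0.09427 m


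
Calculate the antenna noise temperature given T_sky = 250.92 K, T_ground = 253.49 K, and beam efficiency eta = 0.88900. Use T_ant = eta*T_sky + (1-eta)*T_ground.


T_ant = 0.88900 * 250.92 + (1 - 0.88900) * 253.49 = 251.2 K

251.2 K


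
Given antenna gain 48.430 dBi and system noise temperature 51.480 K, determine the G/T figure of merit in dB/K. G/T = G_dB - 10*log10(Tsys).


G/T = 48.430 - 10*log10(51.480) = 48.430 - 17.11639 = 31.31 dB/K

31.31 dB/K


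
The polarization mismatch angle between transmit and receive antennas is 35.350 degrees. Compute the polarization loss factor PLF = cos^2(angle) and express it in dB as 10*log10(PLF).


PLF_linear = cos^2(35.350 deg) = 0.6652572
PLF_dB = 10 * log10(0.6652572) = -1.770 dB

-1.770 dB


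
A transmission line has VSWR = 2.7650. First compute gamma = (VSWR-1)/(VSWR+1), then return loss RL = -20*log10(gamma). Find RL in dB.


gamma = (2.7650 - 1) / (2.7650 + 1) = 0.4687915
RL = -20 * log10(0.4687915) = 6.580 dB

6.580 dB


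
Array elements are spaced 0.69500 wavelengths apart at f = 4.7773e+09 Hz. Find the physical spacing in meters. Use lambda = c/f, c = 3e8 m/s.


lambda = c / f = 3.0000e+08 / 4.7773e+09 = 0.06279698 m
d = 0.69500 * 0.06279698 = 0.04364 m

0.04364 m


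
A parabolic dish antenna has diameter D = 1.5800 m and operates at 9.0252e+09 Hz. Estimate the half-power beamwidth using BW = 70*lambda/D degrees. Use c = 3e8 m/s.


lambda = c / f = 3.0000e+08 / 9.0252e+09 = 0.03324026 m
BW = 70 * 0.03324026 / 1.5800 = 1.473 deg

1.473 deg


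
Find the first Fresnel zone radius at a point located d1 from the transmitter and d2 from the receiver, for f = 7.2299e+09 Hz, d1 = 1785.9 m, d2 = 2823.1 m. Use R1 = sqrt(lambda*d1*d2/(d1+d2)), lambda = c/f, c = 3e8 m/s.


lambda = c / f = 3.0000e+08 / 7.2299e+09 = 0.04149435 m
R1 = sqrt(0.04149435 * 1785.9 * 2823.1 / (1785.9 + 2823.1)) = 6.737 m

6.737 m


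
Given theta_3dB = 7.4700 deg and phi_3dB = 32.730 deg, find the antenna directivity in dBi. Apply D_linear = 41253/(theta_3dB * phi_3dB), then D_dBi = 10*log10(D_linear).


D_linear = 41253 / (7.4700 * 32.730) = 168.7287
D_dBi = 10 * log10(168.7287) = 22.27 dBi

22.27 dBi


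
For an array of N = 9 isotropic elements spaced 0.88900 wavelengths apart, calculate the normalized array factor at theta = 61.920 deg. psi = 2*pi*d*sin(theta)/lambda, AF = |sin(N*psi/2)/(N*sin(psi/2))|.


psi = 2*pi*0.88900*sin(61.920 deg) = 4.928260 rad
AF = |sin(9*4.928260/2) / (9*sin(4.928260/2))| = 0.03278

0.03278


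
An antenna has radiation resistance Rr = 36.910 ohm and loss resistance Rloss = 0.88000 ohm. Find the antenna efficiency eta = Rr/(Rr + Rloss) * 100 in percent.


eta = 36.910 / (36.910 + 0.88000) * 100 = 97.67%

97.67%


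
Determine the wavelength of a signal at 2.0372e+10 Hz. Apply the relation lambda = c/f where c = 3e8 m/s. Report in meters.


lambda = c / f = 3.0000e+08 / 2.0372e+10 = 0.01473 m

0.01473 m


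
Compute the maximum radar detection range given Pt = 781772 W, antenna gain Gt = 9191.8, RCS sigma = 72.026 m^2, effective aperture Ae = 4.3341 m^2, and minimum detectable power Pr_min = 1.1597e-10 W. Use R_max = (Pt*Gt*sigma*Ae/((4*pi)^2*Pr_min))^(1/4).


R^4 = 781772*9191.8*72.026*4.3341 / ((4*pi)^2 * 1.1597e-10) = 1.224908e+20
R_max = 1.224908e+20^0.25 = 105202 m

105202 m


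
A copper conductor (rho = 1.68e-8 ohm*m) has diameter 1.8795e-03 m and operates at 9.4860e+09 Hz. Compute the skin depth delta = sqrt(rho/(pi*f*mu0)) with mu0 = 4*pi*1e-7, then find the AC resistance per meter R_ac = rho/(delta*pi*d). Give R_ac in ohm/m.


delta = sqrt(1.68e-8 / (pi * 9.4860e+09 * 4*pi*1e-7)) = 6.697816e-07 m
R_ac = 1.68e-8 / (6.697816e-07 * pi * 1.8795e-03) = 4.248 ohm/m

4.248 ohm/m


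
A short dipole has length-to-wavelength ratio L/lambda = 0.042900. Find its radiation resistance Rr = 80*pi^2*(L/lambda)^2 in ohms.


Rr = 80 * pi^2 * (0.042900)^2 = 80 * 9.869604 * 1.840410e-03 = 1.453 ohm

1.453 ohm


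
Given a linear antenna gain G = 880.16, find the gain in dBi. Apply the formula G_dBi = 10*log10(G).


G_dBi = 10 * log10(880.16) = 29.45 dBi

29.45 dBi


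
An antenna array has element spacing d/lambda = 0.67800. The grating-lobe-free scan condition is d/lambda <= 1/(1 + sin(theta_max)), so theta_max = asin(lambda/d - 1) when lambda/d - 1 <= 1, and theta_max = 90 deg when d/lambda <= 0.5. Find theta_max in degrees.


lambda/d - 1 = 1/0.67800 - 1 = 0.4749263
theta_max = asin(0.4749263) = 28.35 deg

28.35 deg


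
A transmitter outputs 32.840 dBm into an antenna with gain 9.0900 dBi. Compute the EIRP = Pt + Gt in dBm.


EIRP = Pt + Gt = 32.840 + 9.0900 = 41.93 dBm

41.93 dBm


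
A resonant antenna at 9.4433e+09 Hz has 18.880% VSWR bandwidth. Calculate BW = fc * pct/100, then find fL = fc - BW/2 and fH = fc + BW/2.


BW = 9.4433e+09 * 18.880/100 = 1.782895e+09 Hz
fL = 9.4433e+09 - 1.782895e+09/2 = 8.552e+09 Hz
fH = 9.4433e+09 + 1.782895e+09/2 = 1.033e+10 Hz

BW=1.783e+09 Hz, fL=8.552e+09 Hz, fH=1.033e+10 Hz


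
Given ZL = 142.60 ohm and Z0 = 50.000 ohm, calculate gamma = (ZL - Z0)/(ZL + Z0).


gamma = (142.60 - 50.000) / (142.60 + 50.000) = 0.4808

0.4808


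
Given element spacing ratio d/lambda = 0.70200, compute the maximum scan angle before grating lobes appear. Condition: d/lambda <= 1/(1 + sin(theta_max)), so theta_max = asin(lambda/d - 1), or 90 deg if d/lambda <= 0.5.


lambda/d - 1 = 1/0.70200 - 1 = 0.4245014
theta_max = asin(0.4245014) = 25.12 deg

25.12 deg


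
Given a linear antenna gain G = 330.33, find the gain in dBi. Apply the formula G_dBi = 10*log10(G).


G_dBi = 10 * log10(330.33) = 25.19 dBi

25.19 dBi


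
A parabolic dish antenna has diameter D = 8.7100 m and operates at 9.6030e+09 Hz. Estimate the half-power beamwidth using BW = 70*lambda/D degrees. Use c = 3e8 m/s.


lambda = c / f = 3.0000e+08 / 9.6030e+09 = 0.03124024 m
BW = 70 * 0.03124024 / 8.7100 = 0.2511 deg

0.2511 deg


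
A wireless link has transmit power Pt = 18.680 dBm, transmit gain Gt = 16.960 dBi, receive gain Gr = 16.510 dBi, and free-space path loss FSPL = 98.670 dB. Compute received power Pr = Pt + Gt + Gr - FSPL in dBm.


Pr = 18.680 + 16.960 + 16.510 - 98.670 = -46.52 dBm

-46.52 dBm


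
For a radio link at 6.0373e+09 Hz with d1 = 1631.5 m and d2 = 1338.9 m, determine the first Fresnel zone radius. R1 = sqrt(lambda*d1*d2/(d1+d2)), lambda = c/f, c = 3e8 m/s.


lambda = c / f = 3.0000e+08 / 6.0373e+09 = 0.04969109 m
R1 = sqrt(0.04969109 * 1631.5 * 1338.9 / (1631.5 + 1338.9)) = 6.045 m

6.045 m


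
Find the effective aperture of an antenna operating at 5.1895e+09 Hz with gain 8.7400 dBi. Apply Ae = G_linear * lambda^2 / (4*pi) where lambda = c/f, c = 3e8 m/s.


lambda = c / f = 3.0000e+08 / 5.1895e+09 = 0.05780904 m
G_linear = 10^(8.7400/10) = 7.481695
Ae = G_linear * lambda^2 / (4*pi) = 7.481695 * 0.05780904^2 / (4*pi) = 1.990e-03 m^2

1.990e-03 m^2


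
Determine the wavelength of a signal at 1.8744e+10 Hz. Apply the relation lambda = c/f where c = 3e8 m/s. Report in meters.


lambda = c / f = 3.0000e+08 / 1.8744e+10 = 0.01601 m

0.01601 m


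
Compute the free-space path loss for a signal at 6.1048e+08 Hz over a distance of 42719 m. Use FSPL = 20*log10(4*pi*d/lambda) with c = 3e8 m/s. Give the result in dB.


lambda = c / f = 3.0000e+08 / 6.1048e+08 = 0.4914166 m
FSPL = 20 * log10(4*pi*42719/0.4914166) = 120.8 dB

120.8 dB


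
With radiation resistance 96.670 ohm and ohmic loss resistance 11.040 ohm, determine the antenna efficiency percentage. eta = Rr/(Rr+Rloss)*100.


eta = 96.670 / (96.670 + 11.040) * 100 = 89.75%

89.75%


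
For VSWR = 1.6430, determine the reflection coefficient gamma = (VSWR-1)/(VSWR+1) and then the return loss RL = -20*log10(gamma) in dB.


gamma = (1.6430 - 1) / (1.6430 + 1) = 0.2432841
RL = -20 * log10(0.2432841) = 12.28 dB

12.28 dB


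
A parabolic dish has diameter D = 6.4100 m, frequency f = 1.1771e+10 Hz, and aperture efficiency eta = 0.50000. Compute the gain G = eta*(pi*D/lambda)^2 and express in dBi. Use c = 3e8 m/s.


lambda = c / f = 3.0000e+08 / 1.1771e+10 = 0.02548636 m
G_linear = 0.50000 * (pi * 6.4100 / 0.02548636)^2 = 312154.9
G_dBi = 10 * log10(312154.9) = 54.94 dBi

54.94 dBi


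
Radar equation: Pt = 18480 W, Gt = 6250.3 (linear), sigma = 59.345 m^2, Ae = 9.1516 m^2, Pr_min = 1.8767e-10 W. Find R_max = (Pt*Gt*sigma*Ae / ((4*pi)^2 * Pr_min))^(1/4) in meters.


R^4 = 18480*6250.3*59.345*9.1516 / ((4*pi)^2 * 1.8767e-10) = 2.116749e+18
R_max = 2.116749e+18^0.25 = 38143 m

38143 m


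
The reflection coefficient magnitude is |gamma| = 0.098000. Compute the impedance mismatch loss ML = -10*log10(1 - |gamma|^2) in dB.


ML = -10 * log10(1 - 0.098000^2) = -10 * log10(0.990396) = 0.04191 dB

0.04191 dB


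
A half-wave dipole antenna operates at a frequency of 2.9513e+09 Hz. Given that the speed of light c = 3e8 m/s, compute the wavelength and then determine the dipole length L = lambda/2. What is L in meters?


lambda = c / f = 3.0000e+08 / 2.9513e+09 = 0.1016501 m
L = lambda / 2 = 0.1016501 / 2 = 0.05083 m

0.05083 m


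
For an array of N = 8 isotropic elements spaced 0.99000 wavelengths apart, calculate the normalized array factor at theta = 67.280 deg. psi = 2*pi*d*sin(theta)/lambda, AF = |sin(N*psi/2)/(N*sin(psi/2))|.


psi = 2*pi*0.99000*sin(67.280 deg) = 5.737675 rad
AF = |sin(8*5.737675/2) / (8*sin(5.737675/2))| = 0.3800

0.3800


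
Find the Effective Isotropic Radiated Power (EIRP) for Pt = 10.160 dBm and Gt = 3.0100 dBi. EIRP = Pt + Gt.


EIRP = Pt + Gt = 10.160 + 3.0100 = 13.17 dBm

13.17 dBm


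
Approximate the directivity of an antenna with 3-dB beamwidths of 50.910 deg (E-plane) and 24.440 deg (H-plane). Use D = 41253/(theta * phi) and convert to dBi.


D_linear = 41253 / (50.910 * 24.440) = 33.15517
D_dBi = 10 * log10(33.15517) = 15.21 dBi

15.21 dBi


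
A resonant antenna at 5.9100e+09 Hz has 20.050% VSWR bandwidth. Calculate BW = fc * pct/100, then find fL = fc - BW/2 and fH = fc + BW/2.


BW = 5.9100e+09 * 20.050/100 = 1.184955e+09 Hz
fL = 5.9100e+09 - 1.184955e+09/2 = 5.318e+09 Hz
fH = 5.9100e+09 + 1.184955e+09/2 = 6.502e+09 Hz

BW=1.185e+09 Hz, fL=5.318e+09 Hz, fH=6.502e+09 Hz


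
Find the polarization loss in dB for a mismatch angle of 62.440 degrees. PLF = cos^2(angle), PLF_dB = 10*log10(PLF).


PLF_linear = cos^2(62.440 deg) = 0.2140702
PLF_dB = 10 * log10(0.2140702) = -6.694 dB

-6.694 dB


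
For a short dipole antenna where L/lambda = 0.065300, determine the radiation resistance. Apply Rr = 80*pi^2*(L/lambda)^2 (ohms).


Rr = 80 * pi^2 * (0.065300)^2 = 80 * 9.869604 * 4.264090e-03 = 3.367 ohm

3.367 ohm


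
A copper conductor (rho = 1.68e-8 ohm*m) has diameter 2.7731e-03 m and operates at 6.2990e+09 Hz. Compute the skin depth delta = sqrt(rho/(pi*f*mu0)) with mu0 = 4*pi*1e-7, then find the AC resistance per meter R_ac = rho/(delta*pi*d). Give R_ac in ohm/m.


delta = sqrt(1.68e-8 / (pi * 6.2990e+09 * 4*pi*1e-7)) = 8.219378e-07 m
R_ac = 1.68e-8 / (8.219378e-07 * pi * 2.7731e-03) = 2.346 ohm/m

2.346 ohm/m
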